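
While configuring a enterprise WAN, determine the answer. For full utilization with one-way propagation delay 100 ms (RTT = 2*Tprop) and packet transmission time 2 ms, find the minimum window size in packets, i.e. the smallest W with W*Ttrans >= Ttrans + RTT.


Given: Ttrans = 2 ms, RTT = 200 ms (= 2 * Tprop, Tprop = 100 ms)
Time until first ACK returns = Ttrans + RTT = 2 + 200 = 202 ms
Need W * Ttrans >= Ttrans + RTT  ->  W >= (Ttrans + RTT) / Ttrans
(Ttrans + RTT) / Ttrans = 202 / 2 = 101
W_min = ceil(101) = 101

101


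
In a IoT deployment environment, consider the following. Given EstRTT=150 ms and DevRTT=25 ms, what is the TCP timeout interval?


Given: EstRTT = 150 ms, DevRTT = 25 ms
Timeout = EstRTT + 4 * DevRTT
4 * DevRTT = 4 * 25 = 100
Timeout = 150 + 100 = 250 ms

250


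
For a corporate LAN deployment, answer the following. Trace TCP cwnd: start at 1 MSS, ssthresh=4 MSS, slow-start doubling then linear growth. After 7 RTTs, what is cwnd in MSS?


RTT 0: cwnd = 1 MSS (initial)
RTT 1: cwnd = 2 MSS (slow start, doubled)
RTT 2: cwnd = 4 MSS (slow start, doubled)
RTT 3: cwnd = 5 MSS (congestion avoidance, +1)
RTT 4: cwnd = 6 MSS (congestion avoidance, +1)
RTT 5: cwnd = 7 MSS (congestion avoidance, +1)
RTT 6: cwnd = 8 MSS (congestion avoidance, +1)
RTT 7: cwnd = 9 MSS (congestion avoidance, +1)

9


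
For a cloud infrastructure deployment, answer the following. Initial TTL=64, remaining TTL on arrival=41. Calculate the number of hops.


Given: initial TTL = 64, received TTL = 41
Hops = initial TTL - received TTL
Hops = 64 - 41 = 23

23


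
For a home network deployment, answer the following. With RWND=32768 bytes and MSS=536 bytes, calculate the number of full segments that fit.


Given: RWND = 32768 bytes, MSS = 536 bytes
Full segments = floor(RWND / MSS)
Full segments = floor(32768 / 536)
Full segments = floor(61.1343) = 61

61


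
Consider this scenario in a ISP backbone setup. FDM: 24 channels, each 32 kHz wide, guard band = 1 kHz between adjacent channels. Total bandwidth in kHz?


Given: 24 channels, 32 kHz each, guard = 1 kHz
Channel bandwidth = 24 * 32 = 768 kHz
Guard bands = 23 gaps * 1 kHz = 23 kHz
Total = 768 + 23 = 791 kHz

791


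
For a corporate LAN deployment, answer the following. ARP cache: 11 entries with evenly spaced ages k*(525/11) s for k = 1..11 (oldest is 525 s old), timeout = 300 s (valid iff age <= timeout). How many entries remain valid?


Ages are k * 525/11 s for k = 1..11 (spacing = 47.7273 s).
Entry k is valid iff k * 525/11 <= 300 iff k <= 11 * 300 / 525 = 6.2857
n_valid = floor(6.2857) = 6
(n_stale = 11 - 6 = 5)

6


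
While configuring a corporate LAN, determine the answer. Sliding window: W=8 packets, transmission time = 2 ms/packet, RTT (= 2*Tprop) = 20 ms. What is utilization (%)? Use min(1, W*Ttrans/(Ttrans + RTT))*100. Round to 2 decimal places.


Given: W = 8, Ttrans = 2 ms, RTT = 20 ms (= 2 * Tprop, Tprop = 10 ms)
Cycle time = Ttrans + RTT = 2 + 20 = 22 ms (first packet sent until its ACK returns)
W * Ttrans = 8 * 2 = 16 ms of sending per cycle
W * Ttrans / (Ttrans + RTT) = 16 / 22 = 0.727273
U = min(1, 0.727273) = 0.727273
U% = 72.73%

72.73


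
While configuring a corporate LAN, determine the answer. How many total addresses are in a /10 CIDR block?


Given: CIDR prefix /10
Host bits = 32 - 10 = 22
Total addresses = 2^22 = 4194304

4194304


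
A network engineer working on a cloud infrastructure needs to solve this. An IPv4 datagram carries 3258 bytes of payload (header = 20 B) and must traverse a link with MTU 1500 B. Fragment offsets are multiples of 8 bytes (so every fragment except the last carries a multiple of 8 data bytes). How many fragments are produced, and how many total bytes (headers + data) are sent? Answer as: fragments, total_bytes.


Max data per non-final fragment = floor((MTU - header)/8)*8 = floor((1500 - 20)/8)*8 = floor(1480/8)*8 = 1480 B
Final fragment needs no 8-byte alignment: it can carry up to MTU - header = 1480 B
Non-final fragments needed = ceil((payload - 1480) / 1480) = ceil(1778/1480) = ceil(1.2014) = 2
Number of fragments = 2 + 1 = 3
Fragment sizes (data): 2 * 1480 B + 298 B (last, 298 <= 1480 OK)
Total bytes sent = payload + n_frags * header = 3258 + 3*20 = 3258 + 60 = 3318 B

3, 3318


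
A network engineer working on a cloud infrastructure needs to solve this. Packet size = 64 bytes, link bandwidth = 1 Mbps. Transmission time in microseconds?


Given: packet = 64 bytes, bandwidth = 1 Mbps
Packet in bits = 64 * 8 = 512 bits
Bandwidth = 1 * 10^6 = 1000000 bps
Time = 512 / 1000000 seconds
Time in us = 512 * 10^6 / 1000000 = 512

512


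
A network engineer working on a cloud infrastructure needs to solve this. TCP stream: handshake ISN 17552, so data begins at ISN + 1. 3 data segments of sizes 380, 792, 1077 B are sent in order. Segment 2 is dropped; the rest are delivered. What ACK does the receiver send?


SYN uses sequence number 17552; first data byte = ISN + 1 = 17553.
Segment 1: SEQ = 17553, len = 380 B, covers [17553, 17932]
Segment 2: SEQ = 17933, len = 792 B, covers [17933, 18724] [LOST]
Segment 3: SEQ = 18725, len = 1077 B, covers [18725, 19801]
In-order data received: bytes [17553, 17932] (segments 1..1).
Segment 2 missing -> gap begins at byte 17933; later segments buffered out of order.
Cumulative ACK = next expected in-order byte = 17553 + 380 = 17933

17933


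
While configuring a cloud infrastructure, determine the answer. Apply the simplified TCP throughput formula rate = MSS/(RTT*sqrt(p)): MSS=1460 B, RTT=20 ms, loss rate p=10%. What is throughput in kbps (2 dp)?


Given: MSS = 1460 bytes, RTT = 20 ms, loss = 10%
RTT in seconds = 20 / 1000 = 0.02
Loss rate = 10% = 0.1
sqrt(loss) = sqrt(0.1) = 0.316227766017
Throughput (bytes/s) = 1460 / (0.02 * 0.316227766017) = 230846.2692
Throughput (kbps) = 230846.2692 * 8 / 1000 = 1846.770154 -> 1846.77 kbps (2 dp)

1846.77


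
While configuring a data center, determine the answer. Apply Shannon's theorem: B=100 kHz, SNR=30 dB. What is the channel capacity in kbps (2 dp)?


Given: B = 100 kHz, SNR = 30 dB
SNR linear = 10^(30/10) = 1000
1 + SNR = 1001
log2(1001) = 9.9672262588
C = 100 * 1000 * 9.9672262588 = 996722.6259 bps
C = 996.722626 kbps -> 996.72 kbps (2 dp)

996.72


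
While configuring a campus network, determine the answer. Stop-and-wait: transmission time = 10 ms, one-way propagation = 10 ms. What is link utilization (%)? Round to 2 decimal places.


Given: Ttrans = 10 ms, Tprop = 10 ms
RTT = 2 * Tprop = 2 * 10 = 20 ms
U = Ttrans / (Ttrans + RTT)
U = 10 / (10 + 20)
U = 10 / 30 = 0.333333
U% = 33.33%

33.33


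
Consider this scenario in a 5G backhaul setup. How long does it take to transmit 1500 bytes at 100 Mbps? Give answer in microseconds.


Given: packet = 1500 bytes, bandwidth = 100 Mbps
Packet in bits = 1500 * 8 = 12000 bits
Bandwidth = 100 * 10^6 = 100000000 bps
Time = 12000 / 100000000 seconds
Time in us = 12000 * 10^6 / 100000000 = 120

120


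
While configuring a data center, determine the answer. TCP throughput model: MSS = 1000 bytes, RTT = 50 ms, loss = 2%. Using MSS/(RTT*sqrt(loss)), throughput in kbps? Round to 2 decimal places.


Given: MSS = 1000 bytes, RTT = 50 ms, loss = 2%
RTT in seconds = 50 / 1000 = 0.05
Loss rate = 2% = 0.02
sqrt(loss) = sqrt(0.02) = 0.141421356237
Throughput (bytes/s) = 1000 / (0.05 * 0.141421356237) = 141421.3562
Throughput (kbps) = 141421.3562 * 8 / 1000 = 1131.370850 -> 1131.37 kbps (2 dp)

1131.37


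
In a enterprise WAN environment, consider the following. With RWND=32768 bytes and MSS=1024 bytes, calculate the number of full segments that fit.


Given: RWND = 32768 bytes, MSS = 1024 bytes
Full segments = floor(RWND / MSS)
Full segments = floor(32768 / 1024)
Full segments = floor(32.0) = 32

32


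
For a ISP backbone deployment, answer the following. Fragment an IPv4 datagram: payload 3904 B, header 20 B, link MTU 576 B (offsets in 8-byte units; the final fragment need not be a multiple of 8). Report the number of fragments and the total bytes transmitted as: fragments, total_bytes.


Max data per non-final fragment = floor((MTU - header)/8)*8 = floor((576 - 20)/8)*8 = floor(556/8)*8 = 552 B
Final fragment needs no 8-byte alignment: it can carry up to MTU - header = 556 B
Non-final fragments needed = ceil((payload - 556) / 552) = ceil(3348/552) = ceil(6.0652) = 7
Number of fragments = 7 + 1 = 8
Fragment sizes (data): 7 * 552 B + 40 B (last, 40 <= 556 OK)
Total bytes sent = payload + n_frags * header = 3904 + 8*20 = 3904 + 160 = 4064 B

8, 4064


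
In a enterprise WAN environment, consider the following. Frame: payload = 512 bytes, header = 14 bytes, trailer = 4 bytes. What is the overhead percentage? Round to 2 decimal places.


Given: payload = 512 B, header = 14 B, trailer = 4 B
Overhead bytes = header + trailer = 14 + 4 = 18
Total frame = payload + overhead = 512 + 18 = 530
Overhead % = 18 / 530 * 100 = 3.3962% -> 3.40% (2 dp)

3.40


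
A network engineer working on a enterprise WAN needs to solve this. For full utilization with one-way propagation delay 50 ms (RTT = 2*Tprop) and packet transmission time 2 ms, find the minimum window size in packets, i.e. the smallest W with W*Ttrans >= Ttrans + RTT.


Given: Ttrans = 2 ms, RTT = 100 ms (= 2 * Tprop, Tprop = 50 ms)
Time until first ACK returns = Ttrans + RTT = 2 + 100 = 102 ms
Need W * Ttrans >= Ttrans + RTT  ->  W >= (Ttrans + RTT) / Ttrans
(Ttrans + RTT) / Ttrans = 102 / 2 = 51
W_min = ceil(51) = 51

51


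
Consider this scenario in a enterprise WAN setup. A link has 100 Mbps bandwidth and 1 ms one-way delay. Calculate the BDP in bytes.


Given: bandwidth = 100 Mbps, delay = 1 ms
BDP in bits = 100 * 10^6 * 1 / 1000
BDP in bits = 100000
BDP in bytes = 100000 / 8 = 12500

12500


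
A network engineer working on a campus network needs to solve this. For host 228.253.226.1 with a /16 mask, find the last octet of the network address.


Given: IP = 228.253.226.1, prefix = /16
Subnet mask = 255.255.0.0
Last octet of IP: 1
Last octet of mask: 0
Network last octet = 1 AND 0 = 0

0


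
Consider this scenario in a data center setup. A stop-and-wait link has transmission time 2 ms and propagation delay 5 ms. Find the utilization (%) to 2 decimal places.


Given: Ttrans = 2 ms, Tprop = 5 ms
RTT = 2 * Tprop = 2 * 5 = 10 ms
U = Ttrans / (Ttrans + RTT)
U = 2 / (2 + 10)
U = 2 / 12 = 0.166667
U% = 16.67%

16.67


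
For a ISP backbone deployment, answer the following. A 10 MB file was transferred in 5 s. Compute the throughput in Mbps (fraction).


Given: file = 10 MB, time = 5 s
File in Mb = 10 * 8 = 80 Mb
Throughput = 80 / 5 Mbps
Throughput = 16 Mbps

16


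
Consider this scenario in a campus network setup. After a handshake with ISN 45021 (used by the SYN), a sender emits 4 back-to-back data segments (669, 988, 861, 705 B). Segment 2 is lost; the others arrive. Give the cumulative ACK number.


SYN uses sequence number 45021; first data byte = ISN + 1 = 45022.
Segment 1: SEQ = 45022, len = 669 B, covers [45022, 45690]
Segment 2: SEQ = 45691, len = 988 B, covers [45691, 46678] [LOST]
Segment 3: SEQ = 46679, len = 861 B, covers [46679, 47539]
Segment 4: SEQ = 47540, len = 705 B, covers [47540, 48244]
In-order data received: bytes [45022, 45690] (segments 1..1).
Segment 2 missing -> gap begins at byte 45691; later segments buffered out of order.
Cumulative ACK = next expected in-order byte = 45022 + 669 = 45691

45691


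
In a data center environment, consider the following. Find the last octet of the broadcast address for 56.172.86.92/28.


Given: IP = 56.172.86.92, prefix = /28
Host bits = 32 - 28 = 4
Network last octet = 92 AND mask = 80
Host part size = 2^4 - 1 = 15
Broadcast last octet = 80 OR 15 = 95

95


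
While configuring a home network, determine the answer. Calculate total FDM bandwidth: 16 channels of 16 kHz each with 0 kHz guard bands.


Given: 16 channels, 16 kHz each, guard = 0 kHz
Channel bandwidth = 16 * 16 = 256 kHz
Guard bands = 15 gaps * 0 kHz = 0 kHz
Total = 256 + 0 = 256 kHz

256


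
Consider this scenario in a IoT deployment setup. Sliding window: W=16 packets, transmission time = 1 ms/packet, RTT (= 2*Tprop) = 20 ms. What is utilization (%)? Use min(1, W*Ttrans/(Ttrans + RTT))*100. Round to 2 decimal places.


Given: W = 16, Ttrans = 1 ms, RTT = 20 ms (= 2 * Tprop, Tprop = 10 ms)
Cycle time = Ttrans + RTT = 1 + 20 = 21 ms (first packet sent until its ACK returns)
W * Ttrans = 16 * 1 = 16 ms of sending per cycle
W * Ttrans / (Ttrans + RTT) = 16 / 21 = 0.761905
U = min(1, 0.761905) = 0.761905
U% = 76.19%

76.19


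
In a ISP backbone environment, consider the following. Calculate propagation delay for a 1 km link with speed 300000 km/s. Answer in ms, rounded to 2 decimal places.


Given: distance = 1 km, speed = 300000 km/s
Delay = distance / speed = 1 / 300000 seconds
Delay in ms = 1 * 1000 / 300000
Delay = 0.0033 ms
Rounded to 2 dp = 0.00 ms

0.00


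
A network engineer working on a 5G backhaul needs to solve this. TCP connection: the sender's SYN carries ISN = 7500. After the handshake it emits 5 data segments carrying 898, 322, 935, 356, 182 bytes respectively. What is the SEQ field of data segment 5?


The SYN occupies sequence number ISN = 7500, so the first data byte is ISN + 1 = 7501.
SEQ of data segment i = (ISN + 1) + sum of payload sizes of segments 1..i-1.
Segment 1: SEQ = 7501, payload = 898 bytes
Segment 2: SEQ = 8399, payload = 322 bytes
Segment 3: SEQ = 8721, payload = 935 bytes
Segment 4: SEQ = 9656, payload = 356 bytes
Segment 5: SEQ = 10012, payload = 182 bytes
SEQ of segment 5 = 7501 + 898 + 322 + 935 + 356 = 10012

10012


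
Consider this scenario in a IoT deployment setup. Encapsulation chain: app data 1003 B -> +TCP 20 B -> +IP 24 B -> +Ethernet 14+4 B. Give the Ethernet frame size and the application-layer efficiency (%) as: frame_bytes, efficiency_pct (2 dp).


TCP segment = 1003 + 20 = 1023 B
IP packet = 1023 + 24 = 1047 B
Ethernet frame = 1047 + 14 + 4 = 1065 B
Efficiency = app / frame = 1003 / 1065 = 0.941784 = 94.1784% -> 94.18% (2 dp)

1065, 94.18


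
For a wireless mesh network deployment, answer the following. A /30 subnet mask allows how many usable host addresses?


Given: subnet mask /30
Host bits = 32 - 30 = 2
Total addresses = 2^2 = 4
Usable hosts = 4 - 2 (network + broadcast) = 2

2


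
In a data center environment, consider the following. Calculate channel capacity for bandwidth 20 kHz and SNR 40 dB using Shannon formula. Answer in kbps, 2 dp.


Given: B = 20 kHz, SNR = 40 dB
SNR linear = 10^(40/10) = 10000
1 + SNR = 10001
log2(10001) = 13.2878566418
C = 20 * 1000 * 13.2878566418 = 265757.1328 bps
C = 265.757133 kbps -> 265.76 kbps (2 dp)

265.76


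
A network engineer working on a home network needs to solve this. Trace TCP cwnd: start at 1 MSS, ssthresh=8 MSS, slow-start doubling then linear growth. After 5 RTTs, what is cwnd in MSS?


RTT 0: cwnd = 1 MSS (initial)
RTT 1: cwnd = 2 MSS (slow start, doubled)
RTT 2: cwnd = 4 MSS (slow start, doubled)
RTT 3: cwnd = 8 MSS (slow start, doubled)
RTT 4: cwnd = 9 MSS (congestion avoidance, +1)
RTT 5: cwnd = 10 MSS (congestion avoidance, +1)

10


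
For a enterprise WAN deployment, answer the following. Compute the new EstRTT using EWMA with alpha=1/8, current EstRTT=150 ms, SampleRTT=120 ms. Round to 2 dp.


Given: EstRTT = 150 ms, SampleRTT = 120 ms, alpha = 1/8
New EstRTT = (1 - alpha) * EstRTT + alpha * SampleRTT
(7/8) * 150 = 131.25
(1/8) * 120 = 15
New EstRTT = 131.25 + 15 = 146.25 ms -> 146.25 ms (2 dp)

146.25


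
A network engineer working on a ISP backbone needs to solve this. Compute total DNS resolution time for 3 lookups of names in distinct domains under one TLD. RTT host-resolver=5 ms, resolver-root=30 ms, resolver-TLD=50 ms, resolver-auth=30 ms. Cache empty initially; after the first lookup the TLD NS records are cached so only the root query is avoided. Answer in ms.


Lookup 1 (cold cache): local + root + TLD + auth = 5 + 30 + 50 + 30 = 115 ms
Lookups 2..3 (TLD NS cached -> skip root; new domain -> still ask TLD and auth): local + TLD + auth = 5 + 50 + 30 = 85 ms each
Remaining 2 lookups: 2 * 85 = 170 ms
Total = 115 + 170 = 285 ms

285


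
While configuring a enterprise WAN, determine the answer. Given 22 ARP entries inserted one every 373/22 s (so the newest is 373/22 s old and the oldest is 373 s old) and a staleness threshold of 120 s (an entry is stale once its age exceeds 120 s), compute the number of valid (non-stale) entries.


Ages are k * 373/22 s for k = 1..22 (spacing = 16.9545 s).
Entry k is valid iff k * 373/22 <= 120 iff k <= 22 * 120 / 373 = 7.0777
n_valid = floor(7.0777) = 7
(n_stale = 22 - 7 = 15)

7


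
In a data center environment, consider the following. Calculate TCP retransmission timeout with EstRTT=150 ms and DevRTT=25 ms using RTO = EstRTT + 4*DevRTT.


Given: EstRTT = 150 ms, DevRTT = 25 ms
Timeout = EstRTT + 4 * DevRTT
4 * DevRTT = 4 * 25 = 100
Timeout = 150 + 100 = 250 ms

250


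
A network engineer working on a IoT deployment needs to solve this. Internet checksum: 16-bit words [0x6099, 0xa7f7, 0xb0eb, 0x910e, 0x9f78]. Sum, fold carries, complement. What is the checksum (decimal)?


Given words: [0x6099, 0xa7f7, 0xb0eb, 0x910e, 0x9f78]
Step 1: Sum all words
Raw sum = 24729 + 42999 + 45291 + 37134 + 40824 = 190977
Step 2: Fold carry: (59905 + 2) = 59907
One's complement = ~59907 & 0xFFFF = 5628

5628


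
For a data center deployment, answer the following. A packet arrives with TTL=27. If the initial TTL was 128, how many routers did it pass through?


Given: initial TTL = 128, received TTL = 27
Hops = initial TTL - received TTL
Hops = 128 - 27 = 101

101


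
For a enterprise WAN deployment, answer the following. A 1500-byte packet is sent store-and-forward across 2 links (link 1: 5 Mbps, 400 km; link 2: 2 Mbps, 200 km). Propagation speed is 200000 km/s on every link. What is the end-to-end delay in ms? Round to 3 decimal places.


Packet = 1500 bytes = 12000 bits. Store-and-forward: sum (t_trans + t_prop) per link.
Link 1: t_trans = 12000/(5*10^6) s = 2.4000 ms; t_prop = 400/200000 s = 2.0000 ms; subtotal = 4.4000 ms
Link 2: t_trans = 12000/(2*10^6) s = 6.0000 ms; t_prop = 200/200000 s = 1.0000 ms; subtotal = 7.0000 ms
End-to-end = 4.4000 + 7.0000 = 11.4000 ms -> 11.400 ms (3 dp)

11.400


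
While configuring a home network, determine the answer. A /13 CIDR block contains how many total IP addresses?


Given: CIDR prefix /13
Host bits = 32 - 13 = 19
Total addresses = 2^19 = 524288

524288


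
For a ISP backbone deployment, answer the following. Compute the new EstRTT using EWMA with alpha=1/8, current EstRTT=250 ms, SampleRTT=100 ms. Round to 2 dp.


Given: EstRTT = 250 ms, SampleRTT = 100 ms, alpha = 1/8
New EstRTT = (1 - alpha) * EstRTT + alpha * SampleRTT
(7/8) * 250 = 218.75
(1/8) * 100 = 12.5
New EstRTT = 218.75 + 12.5 = 231.25 ms -> 231.25 ms (2 dp)

231.25


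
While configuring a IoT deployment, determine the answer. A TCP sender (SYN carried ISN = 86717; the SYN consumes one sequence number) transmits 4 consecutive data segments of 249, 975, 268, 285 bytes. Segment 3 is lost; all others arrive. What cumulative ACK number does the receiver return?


SYN uses sequence number 86717; first data byte = ISN + 1 = 86718.
Segment 1: SEQ = 86718, len = 249 B, covers [86718, 86966]
Segment 2: SEQ = 86967, len = 975 B, covers [86967, 87941]
Segment 3: SEQ = 87942, len = 268 B, covers [87942, 88209] [LOST]
Segment 4: SEQ = 88210, len = 285 B, covers [88210, 88494]
In-order data received: bytes [86718, 87941] (segments 1..2).
Segment 3 missing -> gap begins at byte 87942; later segments buffered out of order.
Cumulative ACK = next expected in-order byte = 86718 + 249 + 975 = 87942

87942


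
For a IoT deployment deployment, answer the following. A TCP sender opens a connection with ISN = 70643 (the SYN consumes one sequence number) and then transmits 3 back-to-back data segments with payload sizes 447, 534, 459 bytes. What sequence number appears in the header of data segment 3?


The SYN occupies sequence number ISN = 70643, so the first data byte is ISN + 1 = 70644.
SEQ of data segment i = (ISN + 1) + sum of payload sizes of segments 1..i-1.
Segment 1: SEQ = 70644, payload = 447 bytes
Segment 2: SEQ = 71091, payload = 534 bytes
Segment 3: SEQ = 71625, payload = 459 bytes
SEQ of segment 3 = 70644 + 447 + 534 = 71625

71625


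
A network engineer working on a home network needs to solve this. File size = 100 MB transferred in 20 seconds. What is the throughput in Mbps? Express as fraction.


Given: file = 100 MB, time = 20 s
File in Mb = 100 * 8 = 800 Mb
Throughput = 800 / 20 Mbps
Throughput = 40 Mbps

40


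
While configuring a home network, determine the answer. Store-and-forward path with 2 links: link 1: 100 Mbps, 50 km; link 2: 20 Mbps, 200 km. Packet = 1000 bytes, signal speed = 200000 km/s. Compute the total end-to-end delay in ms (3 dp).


Packet = 1000 bytes = 8000 bits. Store-and-forward: sum (t_trans + t_prop) per link.
Link 1: t_trans = 8000/(100*10^6) s = 0.0800 ms; t_prop = 50/200000 s = 0.2500 ms; subtotal = 0.3300 ms
Link 2: t_trans = 8000/(20*10^6) s = 0.4000 ms; t_prop = 200/200000 s = 1.0000 ms; subtotal = 1.4000 ms
End-to-end = 0.3300 + 1.4000 = 1.7300 ms -> 1.730 ms (3 dp)

1.730


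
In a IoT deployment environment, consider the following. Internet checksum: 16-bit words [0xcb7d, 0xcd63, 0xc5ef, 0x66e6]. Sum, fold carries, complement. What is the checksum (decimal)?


Given words: [0xcb7d, 0xcd63, 0xc5ef, 0x66e6]
Step 1: Sum all words
Raw sum = 52093 + 52579 + 50671 + 26342 = 181685
Step 2: Fold carry: (50613 + 2) = 50615
One's complement = ~50615 & 0xFFFF = 14920

14920


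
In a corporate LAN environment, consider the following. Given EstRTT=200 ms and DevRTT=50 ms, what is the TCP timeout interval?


Given: EstRTT = 200 ms, DevRTT = 50 ms
Timeout = EstRTT + 4 * DevRTT
4 * DevRTT = 4 * 50 = 200
Timeout = 200 + 200 = 400 ms

400


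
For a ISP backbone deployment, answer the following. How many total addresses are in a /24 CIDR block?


Given: CIDR prefix /24
Host bits = 32 - 24 = 8
Total addresses = 2^8 = 256

256


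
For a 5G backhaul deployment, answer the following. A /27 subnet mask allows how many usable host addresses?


Given: subnet mask /27
Host bits = 32 - 27 = 5
Total addresses = 2^5 = 32
Usable hosts = 32 - 2 (network + broadcast) = 30

30


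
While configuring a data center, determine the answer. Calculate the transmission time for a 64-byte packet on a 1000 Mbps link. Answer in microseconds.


Given: packet = 64 bytes, bandwidth = 1000 Mbps
Packet in bits = 64 * 8 = 512 bits
Bandwidth = 1000 * 10^6 = 1000000000 bps
Time = 512 / 1000000000 seconds
Time in us = 512 * 10^6 / 1000000000 = 0.512

0.512


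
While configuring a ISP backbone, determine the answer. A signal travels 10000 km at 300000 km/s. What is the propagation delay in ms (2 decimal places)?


Given: distance = 10000 km, speed = 300000 km/s
Delay = distance / speed = 10000 / 300000 seconds
Delay in ms = 10000 * 1000 / 300000
Delay = 33.3333 ms
Rounded to 2 dp = 33.33 ms

33.33


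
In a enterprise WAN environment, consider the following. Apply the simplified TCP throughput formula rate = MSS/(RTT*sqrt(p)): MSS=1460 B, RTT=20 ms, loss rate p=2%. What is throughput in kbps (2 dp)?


Given: MSS = 1460 bytes, RTT = 20 ms, loss = 2%
RTT in seconds = 20 / 1000 = 0.02
Loss rate = 2% = 0.02
sqrt(loss) = sqrt(0.02) = 0.141421356237
Throughput (bytes/s) = 1460 / (0.02 * 0.141421356237) = 516187.9503
Throughput (kbps) = 516187.9503 * 8 / 1000 = 4129.503602 -> 4129.50 kbps (2 dp)

4129.50


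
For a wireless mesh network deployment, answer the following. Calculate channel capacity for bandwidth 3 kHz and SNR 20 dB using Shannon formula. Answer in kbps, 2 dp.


Given: B = 3 kHz, SNR = 20 dB
SNR linear = 10^(20/10) = 100
1 + SNR = 101
log2(101) = 6.6582114828
C = 3 * 1000 * 6.6582114828 = 19974.6344 bps
C = 19.974634 kbps -> 19.97 kbps (2 dp)

19.97


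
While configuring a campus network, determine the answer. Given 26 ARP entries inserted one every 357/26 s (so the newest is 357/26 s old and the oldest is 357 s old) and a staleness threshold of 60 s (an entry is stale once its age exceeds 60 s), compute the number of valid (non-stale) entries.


Ages are k * 357/26 s for k = 1..26 (spacing = 13.7308 s).
Entry k is valid iff k * 357/26 <= 60 iff k <= 26 * 60 / 357 = 4.3697
n_valid = floor(4.3697) = 4
(n_stale = 26 - 4 = 22)

4


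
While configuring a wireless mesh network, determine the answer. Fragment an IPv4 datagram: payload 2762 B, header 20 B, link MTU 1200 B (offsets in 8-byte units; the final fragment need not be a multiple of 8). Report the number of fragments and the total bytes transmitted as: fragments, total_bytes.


Max data per non-final fragment = floor((MTU - header)/8)*8 = floor((1200 - 20)/8)*8 = floor(1180/8)*8 = 1176 B
Final fragment needs no 8-byte alignment: it can carry up to MTU - header = 1180 B
Non-final fragments needed = ceil((payload - 1180) / 1176) = ceil(1582/1176) = ceil(1.3452) = 2
Number of fragments = 2 + 1 = 3
Fragment sizes (data): 2 * 1176 B + 410 B (last, 410 <= 1180 OK)
Total bytes sent = payload + n_frags * header = 2762 + 3*20 = 2762 + 60 = 2822 B

3, 2822


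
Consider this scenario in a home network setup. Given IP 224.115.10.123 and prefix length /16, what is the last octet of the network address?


Given: IP = 224.115.10.123, prefix = /16
Subnet mask = 255.255.0.0
Last octet of IP: 123
Last octet of mask: 0
Network last octet = 123 AND 0 = 0

0


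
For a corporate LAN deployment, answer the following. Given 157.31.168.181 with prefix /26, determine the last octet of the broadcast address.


Given: IP = 157.31.168.181, prefix = /26
Host bits = 32 - 26 = 6
Network last octet = 181 AND mask = 128
Host part size = 2^6 - 1 = 63
Broadcast last octet = 128 OR 63 = 191

191


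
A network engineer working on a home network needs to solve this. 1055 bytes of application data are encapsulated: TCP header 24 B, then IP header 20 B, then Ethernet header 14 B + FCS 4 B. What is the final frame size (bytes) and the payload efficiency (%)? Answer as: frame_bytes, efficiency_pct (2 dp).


TCP segment = 1055 + 24 = 1079 B
IP packet = 1079 + 20 = 1099 B
Ethernet frame = 1099 + 14 + 4 = 1117 B
Efficiency = app / frame = 1055 / 1117 = 0.944494 = 94.4494% -> 94.45% (2 dp)

1117, 94.45


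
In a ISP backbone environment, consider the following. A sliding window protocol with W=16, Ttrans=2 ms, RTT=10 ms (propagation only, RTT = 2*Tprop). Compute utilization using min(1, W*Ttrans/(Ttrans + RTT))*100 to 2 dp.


Given: W = 16, Ttrans = 2 ms, RTT = 10 ms (= 2 * Tprop, Tprop = 5 ms)
Cycle time = Ttrans + RTT = 2 + 10 = 12 ms (first packet sent until its ACK returns)
W * Ttrans = 16 * 2 = 32 ms of sending per cycle
W * Ttrans / (Ttrans + RTT) = 32 / 12 = 2.666667
U = min(1, 2.666667) = 1.000000
U% = 100.00%

100.00


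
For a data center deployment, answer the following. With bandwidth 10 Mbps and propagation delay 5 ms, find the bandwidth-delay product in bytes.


Given: bandwidth = 10 Mbps, delay = 5 ms
BDP in bits = 10 * 10^6 * 5 / 1000
BDP in bits = 50000
BDP in bytes = 50000 / 8 = 6250

6250


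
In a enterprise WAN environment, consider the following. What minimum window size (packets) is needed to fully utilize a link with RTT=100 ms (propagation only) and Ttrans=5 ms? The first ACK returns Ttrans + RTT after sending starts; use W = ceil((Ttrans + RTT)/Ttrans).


Given: Ttrans = 5 ms, RTT = 100 ms (= 2 * Tprop, Tprop = 50 ms)
Time until first ACK returns = Ttrans + RTT = 5 + 100 = 105 ms
Need W * Ttrans >= Ttrans + RTT  ->  W >= (Ttrans + RTT) / Ttrans
(Ttrans + RTT) / Ttrans = 105 / 5 = 21
W_min = ceil(21) = 21

21


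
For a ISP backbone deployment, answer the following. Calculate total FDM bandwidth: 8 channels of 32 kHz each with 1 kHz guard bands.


Given: 8 channels, 32 kHz each, guard = 1 kHz
Channel bandwidth = 8 * 32 = 256 kHz
Guard bands = 7 gaps * 1 kHz = 7 kHz
Total = 256 + 7 = 263 kHz

263


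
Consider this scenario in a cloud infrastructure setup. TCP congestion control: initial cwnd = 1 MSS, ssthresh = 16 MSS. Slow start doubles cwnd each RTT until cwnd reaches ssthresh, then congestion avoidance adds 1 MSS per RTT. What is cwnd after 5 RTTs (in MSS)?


RTT 0: cwnd = 1 MSS (initial)
RTT 1: cwnd = 2 MSS (slow start, doubled)
RTT 2: cwnd = 4 MSS (slow start, doubled)
RTT 3: cwnd = 8 MSS (slow start, doubled)
RTT 4: cwnd = 16 MSS (slow start, doubled)
RTT 5: cwnd = 17 MSS (congestion avoidance, +1)

17


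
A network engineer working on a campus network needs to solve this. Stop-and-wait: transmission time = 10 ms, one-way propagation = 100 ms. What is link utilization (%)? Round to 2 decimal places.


Given: Ttrans = 10 ms, Tprop = 100 ms
RTT = 2 * Tprop = 2 * 100 = 200 ms
U = Ttrans / (Ttrans + RTT)
U = 10 / (10 + 200)
U = 10 / 210 = 0.047619
U% = 4.76%

4.76


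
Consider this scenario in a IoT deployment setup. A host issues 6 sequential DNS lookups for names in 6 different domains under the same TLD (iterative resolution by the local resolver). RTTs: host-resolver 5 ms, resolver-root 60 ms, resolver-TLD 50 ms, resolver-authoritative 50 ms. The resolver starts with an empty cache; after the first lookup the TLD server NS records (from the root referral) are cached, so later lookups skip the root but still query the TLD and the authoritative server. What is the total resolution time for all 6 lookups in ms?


Lookup 1 (cold cache): local + root + TLD + auth = 5 + 60 + 50 + 50 = 165 ms
Lookups 2..6 (TLD NS cached -> skip root; new domain -> still ask TLD and auth): local + TLD + auth = 5 + 50 + 50 = 105 ms each
Remaining 5 lookups: 5 * 105 = 525 ms
Total = 165 + 525 = 690 ms

690


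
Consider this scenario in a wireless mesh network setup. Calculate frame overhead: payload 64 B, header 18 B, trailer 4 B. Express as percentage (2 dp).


Given: payload = 64 B, header = 18 B, trailer = 4 B
Overhead bytes = header + trailer = 18 + 4 = 22
Total frame = payload + overhead = 64 + 22 = 86
Overhead % = 22 / 86 * 100 = 25.5814% -> 25.58% (2 dp)

25.58


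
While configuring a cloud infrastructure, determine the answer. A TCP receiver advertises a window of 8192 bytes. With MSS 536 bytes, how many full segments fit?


Given: RWND = 8192 bytes, MSS = 536 bytes
Full segments = floor(RWND / MSS)
Full segments = floor(8192 / 536)
Full segments = floor(15.2836) = 15

15


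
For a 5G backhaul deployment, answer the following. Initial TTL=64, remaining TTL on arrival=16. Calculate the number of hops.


Given: initial TTL = 64, received TTL = 16
Hops = initial TTL - received TTL
Hops = 64 - 16 = 48

48


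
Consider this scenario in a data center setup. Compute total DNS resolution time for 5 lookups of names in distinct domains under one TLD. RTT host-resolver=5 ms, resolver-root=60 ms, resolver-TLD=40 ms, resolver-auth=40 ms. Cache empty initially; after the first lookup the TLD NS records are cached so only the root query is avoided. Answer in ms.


Lookup 1 (cold cache): local + root + TLD + auth = 5 + 60 + 40 + 40 = 145 ms
Lookups 2..5 (TLD NS cached -> skip root; new domain -> still ask TLD and auth): local + TLD + auth = 5 + 40 + 40 = 85 ms each
Remaining 4 lookups: 4 * 85 = 340 ms
Total = 145 + 340 = 485 ms

485


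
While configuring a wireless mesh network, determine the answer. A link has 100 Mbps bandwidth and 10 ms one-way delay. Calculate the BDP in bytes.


Given: bandwidth = 100 Mbps, delay = 10 ms
BDP in bits = 100 * 10^6 * 10 / 1000
BDP in bits = 1000000
BDP in bytes = 1000000 / 8 = 125000

125000


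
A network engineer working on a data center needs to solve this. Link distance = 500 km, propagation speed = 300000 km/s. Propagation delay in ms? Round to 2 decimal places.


Given: distance = 500 km, speed = 300000 km/s
Delay = distance / speed = 500 / 300000 seconds
Delay in ms = 500 * 1000 / 300000
Delay = 1.6667 ms
Rounded to 2 dp = 1.67 ms

1.67


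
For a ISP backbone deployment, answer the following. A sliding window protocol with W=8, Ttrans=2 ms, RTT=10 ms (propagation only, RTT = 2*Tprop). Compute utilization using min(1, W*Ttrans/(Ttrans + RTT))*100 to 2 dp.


Given: W = 8, Ttrans = 2 ms, RTT = 10 ms (= 2 * Tprop, Tprop = 5 ms)
Cycle time = Ttrans + RTT = 2 + 10 = 12 ms (first packet sent until its ACK returns)
W * Ttrans = 8 * 2 = 16 ms of sending per cycle
W * Ttrans / (Ttrans + RTT) = 16 / 12 = 1.333333
U = min(1, 1.333333) = 1.000000
U% = 100.00%

100.00


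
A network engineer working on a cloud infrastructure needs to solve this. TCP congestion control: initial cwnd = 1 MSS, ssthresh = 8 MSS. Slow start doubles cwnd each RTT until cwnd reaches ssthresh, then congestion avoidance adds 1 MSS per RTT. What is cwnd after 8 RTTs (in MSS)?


RTT 0: cwnd = 1 MSS (initial)
RTT 1: cwnd = 2 MSS (slow start, doubled)
RTT 2: cwnd = 4 MSS (slow start, doubled)
RTT 3: cwnd = 8 MSS (slow start, doubled)
RTT 4: cwnd = 9 MSS (congestion avoidance, +1)
RTT 5: cwnd = 10 MSS (congestion avoidance, +1)
RTT 6: cwnd = 11 MSS (congestion avoidance, +1)
RTT 7: cwnd = 12 MSS (congestion avoidance, +1)
RTT 8: cwnd = 13 MSS (congestion avoidance, +1)

13


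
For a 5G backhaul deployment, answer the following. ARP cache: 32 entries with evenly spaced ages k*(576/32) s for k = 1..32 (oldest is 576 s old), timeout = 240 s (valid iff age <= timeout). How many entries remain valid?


Ages are k * 576/32 s for k = 1..32 (spacing = 18.0000 s).
Entry k is valid iff k * 576/32 <= 240 iff k <= 32 * 240 / 576 = 13.3333
n_valid = floor(13.3333) = 13
(n_stale = 32 - 13 = 19)

13


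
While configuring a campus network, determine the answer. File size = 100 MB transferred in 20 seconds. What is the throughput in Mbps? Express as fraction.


Given: file = 100 MB, time = 20 s
File in Mb = 100 * 8 = 800 Mb
Throughput = 800 / 20 Mbps
Throughput = 40 Mbps

40


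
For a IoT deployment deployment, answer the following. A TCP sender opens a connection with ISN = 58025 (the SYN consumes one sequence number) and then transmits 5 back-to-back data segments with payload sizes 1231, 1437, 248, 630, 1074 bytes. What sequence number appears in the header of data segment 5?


The SYN occupies sequence number ISN = 58025, so the first data byte is ISN + 1 = 58026.
SEQ of data segment i = (ISN + 1) + sum of payload sizes of segments 1..i-1.
Segment 1: SEQ = 58026, payload = 1231 bytes
Segment 2: SEQ = 59257, payload = 1437 bytes
Segment 3: SEQ = 60694, payload = 248 bytes
Segment 4: SEQ = 60942, payload = 630 bytes
Segment 5: SEQ = 61572, payload = 1074 bytes
SEQ of segment 5 = 58026 + 1231 + 1437 + 248 + 630 = 61572

61572


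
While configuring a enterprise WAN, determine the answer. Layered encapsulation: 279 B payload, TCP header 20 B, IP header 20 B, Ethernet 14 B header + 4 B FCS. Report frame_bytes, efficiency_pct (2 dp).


TCP segment = 279 + 20 = 299 B
IP packet = 299 + 20 = 319 B
Ethernet frame = 319 + 14 + 4 = 337 B
Efficiency = app / frame = 279 / 337 = 0.827893 = 82.7893% -> 82.79% (2 dp)

337, 82.79


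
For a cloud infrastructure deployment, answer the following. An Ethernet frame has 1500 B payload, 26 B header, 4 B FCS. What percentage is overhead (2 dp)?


Given: payload = 1500 B, header = 26 B, trailer = 4 B
Overhead bytes = header + trailer = 26 + 4 = 30
Total frame = payload + overhead = 1500 + 30 = 1530
Overhead % = 30 / 1530 * 100 = 1.9608% -> 1.96% (2 dp)

1.96


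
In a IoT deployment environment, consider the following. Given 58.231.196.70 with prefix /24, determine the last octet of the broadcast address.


Given: IP = 58.231.196.70, prefix = /24
Host bits = 32 - 24 = 8
Network last octet = 70 AND mask = 0
Host part size = 2^8 - 1 = 255
Broadcast last octet = 0 OR 255 = 255

255


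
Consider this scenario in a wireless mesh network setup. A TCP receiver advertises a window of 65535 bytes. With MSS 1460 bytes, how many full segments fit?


Given: RWND = 65535 bytes, MSS = 1460 bytes
Full segments = floor(RWND / MSS)
Full segments = floor(65535 / 1460)
Full segments = floor(44.887) = 44

44


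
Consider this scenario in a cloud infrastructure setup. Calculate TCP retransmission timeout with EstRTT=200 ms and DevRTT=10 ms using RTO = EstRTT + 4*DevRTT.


Given: EstRTT = 200 ms, DevRTT = 10 ms
Timeout = EstRTT + 4 * DevRTT
4 * DevRTT = 4 * 10 = 40
Timeout = 200 + 40 = 240 ms

240


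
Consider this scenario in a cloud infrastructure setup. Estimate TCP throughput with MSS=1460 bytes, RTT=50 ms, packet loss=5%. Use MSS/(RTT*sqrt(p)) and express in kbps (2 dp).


Given: MSS = 1460 bytes, RTT = 50 ms, loss = 5%
RTT in seconds = 50 / 1000 = 0.05
Loss rate = 5% = 0.05
sqrt(loss) = sqrt(0.05) = 0.223606797750
Throughput (bytes/s) = 1460 / (0.05 * 0.223606797750) = 130586.3699
Throughput (kbps) = 130586.3699 * 8 / 1000 = 1044.690959 -> 1044.69 kbps (2 dp)

1044.69


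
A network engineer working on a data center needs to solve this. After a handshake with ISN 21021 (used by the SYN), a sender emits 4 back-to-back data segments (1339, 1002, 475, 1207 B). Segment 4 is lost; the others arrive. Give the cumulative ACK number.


SYN uses sequence number 21021; first data byte = ISN + 1 = 21022.
Segment 1: SEQ = 21022, len = 1339 B, covers [21022, 22360]
Segment 2: SEQ = 22361, len = 1002 B, covers [22361, 23362]
Segment 3: SEQ = 23363, len = 475 B, covers [23363, 23837]
Segment 4: SEQ = 23838, len = 1207 B, covers [23838, 25044] [LOST]
In-order data received: bytes [21022, 23837] (segments 1..3).
Segment 4 missing -> gap begins at byte 23838.
Cumulative ACK = next expected in-order byte = 21022 + 1339 + 1002 + 475 = 23838

23838


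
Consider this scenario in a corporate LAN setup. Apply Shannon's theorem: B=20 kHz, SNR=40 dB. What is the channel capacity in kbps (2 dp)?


Given: B = 20 kHz, SNR = 40 dB
SNR linear = 10^(40/10) = 10000
1 + SNR = 10001
log2(10001) = 13.2878566418
C = 20 * 1000 * 13.2878566418 = 265757.1328 bps
C = 265.757133 kbps -> 265.76 kbps (2 dp)

265.76


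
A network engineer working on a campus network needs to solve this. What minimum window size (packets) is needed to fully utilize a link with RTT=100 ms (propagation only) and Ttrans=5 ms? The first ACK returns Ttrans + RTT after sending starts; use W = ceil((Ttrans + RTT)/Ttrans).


Given: Ttrans = 5 ms, RTT = 100 ms (= 2 * Tprop, Tprop = 50 ms)
Time until first ACK returns = Ttrans + RTT = 5 + 100 = 105 ms
Need W * Ttrans >= Ttrans + RTT  ->  W >= (Ttrans + RTT) / Ttrans
(Ttrans + RTT) / Ttrans = 105 / 5 = 21
W_min = ceil(21) = 21

21


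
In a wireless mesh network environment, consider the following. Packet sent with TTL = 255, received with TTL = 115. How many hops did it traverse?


Given: initial TTL = 255, received TTL = 115
Hops = initial TTL - received TTL
Hops = 255 - 115 = 140

140


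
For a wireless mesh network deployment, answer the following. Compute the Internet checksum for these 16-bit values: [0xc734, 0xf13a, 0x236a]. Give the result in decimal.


Given words: [0xc734, 0xf13a, 0x236a]
Step 1: Sum all words
Raw sum = 50996 + 61754 + 9066 = 121816
Step 2: Fold carry: (56280 + 1) = 56281
One's complement = ~56281 & 0xFFFF = 9254

9254


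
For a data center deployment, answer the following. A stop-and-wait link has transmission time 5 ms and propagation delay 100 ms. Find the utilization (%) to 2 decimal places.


Given: Ttrans = 5 ms, Tprop = 100 ms
RTT = 2 * Tprop = 2 * 100 = 200 ms
U = Ttrans / (Ttrans + RTT)
U = 5 / (5 + 200)
U = 5 / 205 = 0.02439
U% = 2.44%

2.44


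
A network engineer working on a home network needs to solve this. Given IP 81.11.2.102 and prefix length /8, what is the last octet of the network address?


Given: IP = 81.11.2.102, prefix = /8
Subnet mask = 255.0.0.0
Last octet of IP: 102
Last octet of mask: 0
Network last octet = 102 AND 0 = 0

0


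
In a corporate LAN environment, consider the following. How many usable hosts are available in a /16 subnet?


Given: subnet mask /16
Host bits = 32 - 16 = 16
Total addresses = 2^16 = 65536
Usable hosts = 65536 - 2 (network + broadcast) = 65534

65534
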